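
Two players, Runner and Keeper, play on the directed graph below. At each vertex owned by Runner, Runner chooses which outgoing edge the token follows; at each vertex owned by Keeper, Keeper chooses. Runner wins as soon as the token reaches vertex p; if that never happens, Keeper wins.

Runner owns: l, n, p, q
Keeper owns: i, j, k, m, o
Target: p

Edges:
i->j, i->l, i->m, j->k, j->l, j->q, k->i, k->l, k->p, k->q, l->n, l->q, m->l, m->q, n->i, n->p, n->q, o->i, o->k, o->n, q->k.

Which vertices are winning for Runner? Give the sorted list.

A0 = {p}
A1: add {n} — n (Runner) has n→p.
A2: add {l} — l (Runner) has l→n.
A3 = A2; e.g. i (Keeper) can still go to j. Fixed point.
Runner's winning region = {l, n, p}.

l, n, p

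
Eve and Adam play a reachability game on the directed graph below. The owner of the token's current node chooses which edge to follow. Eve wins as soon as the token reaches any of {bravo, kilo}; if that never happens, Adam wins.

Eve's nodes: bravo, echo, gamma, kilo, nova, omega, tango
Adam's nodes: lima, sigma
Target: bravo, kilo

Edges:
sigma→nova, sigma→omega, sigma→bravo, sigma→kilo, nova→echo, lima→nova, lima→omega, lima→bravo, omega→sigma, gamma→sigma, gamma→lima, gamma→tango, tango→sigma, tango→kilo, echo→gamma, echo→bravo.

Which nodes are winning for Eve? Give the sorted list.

A0 = {bravo, kilo}
A1: add {echo, tango} — tango (Eve) has tango→kilo; echo (Eve) has echo→bravo.
A2: add {gamma, nova} — nova (Eve) has nova→echo; gamma (Eve) has gamma→tango.
A3 = A2; e.g. sigma (Adam) can still go to omega. Fixed point.
Eve's winning region = {bravo, echo, gamma, kilo, nova, tango}.

bravo, echo, gamma, kilo, nova, tango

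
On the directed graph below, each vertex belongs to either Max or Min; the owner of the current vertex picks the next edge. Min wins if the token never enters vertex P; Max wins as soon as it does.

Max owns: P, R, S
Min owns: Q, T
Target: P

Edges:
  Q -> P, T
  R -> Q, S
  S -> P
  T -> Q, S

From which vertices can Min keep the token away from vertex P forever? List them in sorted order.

A0 = {P}
A1: add {S} — S (Max) has S→P.
A2: add {R} — R (Max) has R→S.
A3 = A2; e.g. Q (Min) can still go to T. Fixed point.
Max's attractor = {P, R, S}; Min avoids the target exactly from the complement.

Q, T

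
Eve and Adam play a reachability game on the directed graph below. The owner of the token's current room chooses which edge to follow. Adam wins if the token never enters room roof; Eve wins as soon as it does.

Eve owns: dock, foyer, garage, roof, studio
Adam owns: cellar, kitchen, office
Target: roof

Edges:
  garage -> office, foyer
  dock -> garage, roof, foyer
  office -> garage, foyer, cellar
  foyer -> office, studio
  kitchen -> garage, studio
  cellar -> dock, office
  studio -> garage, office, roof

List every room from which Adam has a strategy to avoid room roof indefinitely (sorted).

cellar, office

A0 = {roof}
A1: add {dock, studio} — dock (Eve) has dock→roof; studio (Eve) has studio→roof.
A2: add {foyer} — foyer (Eve) has foyer→studio.
A3: add {garage} — garage (Eve) has garage→foyer.
A4: add {kitchen} — kitchen (Adam): all of {garage, studio} already in.
A5 = A4; e.g. office (Adam) can still go to cellar. Fixed point.
Eve's attractor = {dock, foyer, garage, kitchen, roof, studio}; Adam avoids the target exactly from the complement.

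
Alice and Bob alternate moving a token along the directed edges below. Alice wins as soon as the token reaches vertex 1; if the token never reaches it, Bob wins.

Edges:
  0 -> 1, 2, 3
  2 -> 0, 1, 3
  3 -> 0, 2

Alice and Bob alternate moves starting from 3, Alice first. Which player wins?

Track states (vertex, player-to-move).
A0 = {(1,Alice), (1,Bob)}
A1: add {(0,Alice), (2,Alice)}.
A2: add {(3,Bob)}.
A3 = A2; e.g. (0,Bob) stays out. (3,Alice) never enters ⇒ Bob avoids the target.

Bob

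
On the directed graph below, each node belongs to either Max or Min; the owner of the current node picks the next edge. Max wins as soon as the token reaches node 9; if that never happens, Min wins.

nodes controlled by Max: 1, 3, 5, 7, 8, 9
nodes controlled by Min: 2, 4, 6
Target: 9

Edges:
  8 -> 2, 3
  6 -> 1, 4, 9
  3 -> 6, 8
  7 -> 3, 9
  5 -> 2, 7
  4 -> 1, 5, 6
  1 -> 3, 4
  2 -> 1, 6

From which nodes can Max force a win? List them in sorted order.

A0 = {9}
A1: add {7} — 7 (Max) has 7→9.
A2: add {5} — 5 (Max) has 5→7.
A3 = A2; e.g. 1 (Max) has no edge into A2. Fixed point.
Max's winning region = {5, 7, 9}.

5, 7, 9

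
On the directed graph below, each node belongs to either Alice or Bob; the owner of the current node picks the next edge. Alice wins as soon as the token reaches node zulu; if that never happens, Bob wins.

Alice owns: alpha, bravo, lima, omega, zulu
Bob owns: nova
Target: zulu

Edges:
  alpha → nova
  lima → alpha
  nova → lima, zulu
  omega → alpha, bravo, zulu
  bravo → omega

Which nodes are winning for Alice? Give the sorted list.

bravo, omega, zulu

A0 = {zulu}
A1: add {omega} — omega (Alice) has omega→zulu.
A2: add {bravo} — bravo (Alice) has bravo→omega.
A3 = A2; e.g. alpha (Alice) has no edge into A2. Fixed point.
Alice's winning region = {bravo, omega, zulu}.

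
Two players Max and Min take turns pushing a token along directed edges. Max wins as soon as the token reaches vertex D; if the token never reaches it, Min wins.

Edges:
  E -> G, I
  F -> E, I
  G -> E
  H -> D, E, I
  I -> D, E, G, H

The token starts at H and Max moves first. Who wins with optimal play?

Track states (vertex, player-to-move).
A0 = {(D,Max), (D,Min)}
A1: add {(H,Max), (I,Max)}.
(H,Max) ∈ A1 ⇒ Max forces the target.

Max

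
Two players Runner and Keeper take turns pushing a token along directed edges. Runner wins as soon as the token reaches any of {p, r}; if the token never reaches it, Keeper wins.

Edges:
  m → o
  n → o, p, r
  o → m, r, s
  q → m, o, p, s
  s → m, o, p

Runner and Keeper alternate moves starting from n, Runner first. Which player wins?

Runner

Track states (vertex, player-to-move).
A0 = {(p,Runner), (p,Keeper), (r,Runner), (r,Keeper)}
A1: add {(n,Runner), (o,Runner), (q,Runner), (s,Runner)}.
(n,Runner) ∈ A1 ⇒ Runner forces the target.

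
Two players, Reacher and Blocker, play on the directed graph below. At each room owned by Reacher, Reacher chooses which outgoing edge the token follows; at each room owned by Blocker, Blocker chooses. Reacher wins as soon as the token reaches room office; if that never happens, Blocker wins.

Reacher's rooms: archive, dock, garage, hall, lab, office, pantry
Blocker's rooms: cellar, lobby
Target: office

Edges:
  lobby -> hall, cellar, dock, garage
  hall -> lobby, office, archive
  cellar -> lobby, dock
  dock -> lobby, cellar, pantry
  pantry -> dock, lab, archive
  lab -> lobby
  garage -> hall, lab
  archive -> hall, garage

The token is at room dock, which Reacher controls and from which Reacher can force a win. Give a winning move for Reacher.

A0 = {office}
A1: add {hall} — hall (Reacher) has hall→office.
A2: add {archive, garage} — garage (Reacher) has garage→hall; archive (Reacher) has archive→hall.
A3: add {pantry} — pantry (Reacher) has pantry→archive.
A4: add {dock} — dock (Reacher) has dock→pantry.
A5 = A4; e.g. lobby (Blocker) can still go to cellar. Fixed point.
From dock, successor pantry is in the attractor (rank 3); the other successors cellar, lobby are not.

pantry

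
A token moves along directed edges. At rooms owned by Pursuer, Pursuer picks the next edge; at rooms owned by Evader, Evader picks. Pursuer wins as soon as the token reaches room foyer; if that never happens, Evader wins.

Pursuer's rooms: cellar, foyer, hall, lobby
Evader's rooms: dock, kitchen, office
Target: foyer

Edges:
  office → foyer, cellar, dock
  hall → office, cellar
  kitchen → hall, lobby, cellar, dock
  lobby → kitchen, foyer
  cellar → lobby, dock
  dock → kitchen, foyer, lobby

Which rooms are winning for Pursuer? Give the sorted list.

A0 = {foyer}
A1: add {lobby} — lobby (Pursuer) has lobby→foyer.
A2: add {cellar} — cellar (Pursuer) has cellar→lobby.
A3: add {hall} — hall (Pursuer) has hall→cellar.
A4 = A3; e.g. office (Evader) can still go to dock. Fixed point.
Pursuer's winning region = {cellar, foyer, hall, lobby}.

cellar, foyer, hall, lobby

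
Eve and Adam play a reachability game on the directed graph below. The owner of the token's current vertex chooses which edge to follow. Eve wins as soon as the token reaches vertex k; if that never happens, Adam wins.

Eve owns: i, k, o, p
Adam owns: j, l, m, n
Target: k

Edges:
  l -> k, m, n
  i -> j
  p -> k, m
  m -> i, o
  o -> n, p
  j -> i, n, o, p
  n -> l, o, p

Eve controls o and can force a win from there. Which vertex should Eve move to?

A0 = {k}
A1: add {p} — p (Eve) has p→k.
A2: add {o} — o (Eve) has o→p.
A3 = A2; e.g. i (Eve) has no edge into A2. Fixed point.
From o, successor p is in the attractor (rank 1); the other successor n is not.

p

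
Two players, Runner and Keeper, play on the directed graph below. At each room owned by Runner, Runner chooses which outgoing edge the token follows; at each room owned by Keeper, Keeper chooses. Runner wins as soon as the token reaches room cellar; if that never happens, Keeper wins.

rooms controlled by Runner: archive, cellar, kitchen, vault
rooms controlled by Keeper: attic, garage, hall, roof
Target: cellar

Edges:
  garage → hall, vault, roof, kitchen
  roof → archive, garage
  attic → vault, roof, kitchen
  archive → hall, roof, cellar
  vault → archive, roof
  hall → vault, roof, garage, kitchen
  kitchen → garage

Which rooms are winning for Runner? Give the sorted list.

archive, cellar, vault

A0 = {cellar}
A1: add {archive} — archive (Runner) has archive→cellar.
A2: add {vault} — vault (Runner) has vault→archive.
A3 = A2; e.g. hall (Keeper) can still go to roof. Fixed point.
Runner's winning region = {archive, cellar, vault}.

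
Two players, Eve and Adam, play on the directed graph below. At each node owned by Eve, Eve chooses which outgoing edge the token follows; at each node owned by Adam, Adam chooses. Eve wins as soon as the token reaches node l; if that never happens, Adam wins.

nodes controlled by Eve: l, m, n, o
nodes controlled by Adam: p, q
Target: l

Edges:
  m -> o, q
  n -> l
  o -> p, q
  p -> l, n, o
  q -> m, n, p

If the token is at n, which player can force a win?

Eve

A0 = {l}
A1: add {n} — n (Eve) has n→l.
A2 = A1; e.g. m (Eve) has no edge into A1. Fixed point.
n ∈ A1, so Eve can force the target.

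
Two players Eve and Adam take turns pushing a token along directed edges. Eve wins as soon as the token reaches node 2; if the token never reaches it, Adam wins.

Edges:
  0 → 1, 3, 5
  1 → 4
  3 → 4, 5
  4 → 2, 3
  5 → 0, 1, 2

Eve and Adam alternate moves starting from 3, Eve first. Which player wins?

Track states (vertex, player-to-move).
A0 = {(2,Eve), (2,Adam)}
A1: add {(4,Eve), (5,Eve)}.
A2: add {(1,Adam), (3,Adam)}.
A3: add {(0,Eve)}.
A4 = A3; e.g. (0,Adam) stays out. (3,Eve) never enters ⇒ Adam avoids the target.

Adam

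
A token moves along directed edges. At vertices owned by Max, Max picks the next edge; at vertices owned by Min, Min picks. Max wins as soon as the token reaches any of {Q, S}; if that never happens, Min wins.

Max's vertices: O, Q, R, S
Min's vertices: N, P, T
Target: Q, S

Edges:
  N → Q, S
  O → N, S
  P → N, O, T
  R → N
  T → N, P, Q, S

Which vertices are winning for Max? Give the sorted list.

N, O, Q, R, S

A0 = {Q, S}
A1: add {N, O} — N (Min): all of {Q, S} already in; O (Max) has O→S.
A2: add {R} — R (Max) has R→N.
A3 = A2; e.g. P (Min) can still go to T. Fixed point.
Max's winning region = {N, O, Q, R, S}.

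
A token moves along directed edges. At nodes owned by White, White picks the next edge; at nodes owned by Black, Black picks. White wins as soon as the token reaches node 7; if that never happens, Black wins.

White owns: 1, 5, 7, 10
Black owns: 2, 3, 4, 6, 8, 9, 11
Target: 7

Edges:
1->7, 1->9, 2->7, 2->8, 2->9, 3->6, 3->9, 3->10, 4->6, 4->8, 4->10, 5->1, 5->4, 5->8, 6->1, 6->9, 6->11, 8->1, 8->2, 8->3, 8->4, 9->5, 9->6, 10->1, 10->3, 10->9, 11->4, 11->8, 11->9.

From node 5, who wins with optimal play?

A0 = {7}
A1: add {1} — 1 (White) has 1→7.
A2: add {5, 10} — 5 (White) has 5→1; 10 (White) has 10→1.
A3 = A2; e.g. 2 (Black) can still go to 8. Fixed point.
5 ∈ A2, so White can force the target.

White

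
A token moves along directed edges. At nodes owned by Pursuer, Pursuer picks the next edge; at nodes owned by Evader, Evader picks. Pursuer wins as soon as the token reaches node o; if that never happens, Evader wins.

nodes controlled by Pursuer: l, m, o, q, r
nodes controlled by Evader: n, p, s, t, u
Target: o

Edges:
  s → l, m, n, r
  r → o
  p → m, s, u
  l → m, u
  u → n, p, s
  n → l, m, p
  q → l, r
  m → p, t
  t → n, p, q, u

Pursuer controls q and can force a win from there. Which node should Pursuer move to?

A0 = {o}
A1: add {r} — r (Pursuer) has r→o.
A2: add {q} — q (Pursuer) has q→r.
A3 = A2; e.g. l (Pursuer) has no edge into A2. Fixed point.
From q, successor r is in the attractor (rank 1); the other successor l is not.

r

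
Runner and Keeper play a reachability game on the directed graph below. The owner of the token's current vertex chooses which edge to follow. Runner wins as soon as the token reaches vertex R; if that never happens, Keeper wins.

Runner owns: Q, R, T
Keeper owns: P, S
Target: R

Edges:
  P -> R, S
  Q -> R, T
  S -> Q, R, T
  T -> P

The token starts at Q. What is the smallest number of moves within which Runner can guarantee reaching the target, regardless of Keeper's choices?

A0 = {R}
A1: add {Q} — Q (Runner) has Q→R.
A2 = A1; e.g. P (Keeper) can still go to S. Fixed point.
Q enters the attractor at level 1, so Runner can force the target in 1 move from there.

1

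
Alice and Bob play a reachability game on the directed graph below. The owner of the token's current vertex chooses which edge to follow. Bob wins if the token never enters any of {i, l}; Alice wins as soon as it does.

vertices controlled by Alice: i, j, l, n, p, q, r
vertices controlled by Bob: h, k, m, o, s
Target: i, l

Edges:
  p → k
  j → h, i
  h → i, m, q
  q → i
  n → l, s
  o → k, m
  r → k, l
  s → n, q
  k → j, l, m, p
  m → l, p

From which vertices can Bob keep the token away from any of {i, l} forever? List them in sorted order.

A0 = {i, l}
A1: add {j, n, q, r} — j (Alice) has j→i; n (Alice) has n→l; q (Alice) has q→i; r (Alice) has r→l.
A2: add {s} — s (Bob): all of {n, q} already in.
A3 = A2; e.g. h (Bob) can still go to m. Fixed point.
Alice's attractor = {i, j, l, n, q, r, s}; Bob avoids the target exactly from the complement.

h, k, m, o, p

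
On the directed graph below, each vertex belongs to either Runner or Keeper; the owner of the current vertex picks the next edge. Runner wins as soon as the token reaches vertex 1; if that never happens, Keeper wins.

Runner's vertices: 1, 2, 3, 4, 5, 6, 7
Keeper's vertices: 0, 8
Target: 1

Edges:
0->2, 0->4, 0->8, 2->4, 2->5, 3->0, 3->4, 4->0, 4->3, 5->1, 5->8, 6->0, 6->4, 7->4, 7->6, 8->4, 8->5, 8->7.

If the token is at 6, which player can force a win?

A0 = {1}
A1: add {5} — 5 (Runner) has 5→1.
A2: add {2} — 2 (Runner) has 2→5.
A3 = A2; e.g. 0 (Keeper) can still go to 4. Fixed point.
6 never enters the attractor, so Keeper can avoid the target forever.

Keeper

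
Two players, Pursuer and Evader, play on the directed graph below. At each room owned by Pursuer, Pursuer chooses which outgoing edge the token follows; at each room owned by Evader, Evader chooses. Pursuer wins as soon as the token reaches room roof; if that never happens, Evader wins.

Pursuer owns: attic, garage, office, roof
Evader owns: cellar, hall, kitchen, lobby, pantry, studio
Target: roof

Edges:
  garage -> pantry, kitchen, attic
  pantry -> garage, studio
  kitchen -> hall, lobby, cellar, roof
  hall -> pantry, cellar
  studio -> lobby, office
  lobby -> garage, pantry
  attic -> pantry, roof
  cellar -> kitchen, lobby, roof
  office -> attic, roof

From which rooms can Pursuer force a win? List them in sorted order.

A0 = {roof}
A1: add {attic, office} — attic (Pursuer) has attic→roof; office (Pursuer) has office→roof.
A2: add {garage} — garage (Pursuer) has garage→attic.
A3 = A2; e.g. pantry (Evader) can still go to studio. Fixed point.
Pursuer's winning region = {attic, garage, office, roof}.

attic, garage, office, roof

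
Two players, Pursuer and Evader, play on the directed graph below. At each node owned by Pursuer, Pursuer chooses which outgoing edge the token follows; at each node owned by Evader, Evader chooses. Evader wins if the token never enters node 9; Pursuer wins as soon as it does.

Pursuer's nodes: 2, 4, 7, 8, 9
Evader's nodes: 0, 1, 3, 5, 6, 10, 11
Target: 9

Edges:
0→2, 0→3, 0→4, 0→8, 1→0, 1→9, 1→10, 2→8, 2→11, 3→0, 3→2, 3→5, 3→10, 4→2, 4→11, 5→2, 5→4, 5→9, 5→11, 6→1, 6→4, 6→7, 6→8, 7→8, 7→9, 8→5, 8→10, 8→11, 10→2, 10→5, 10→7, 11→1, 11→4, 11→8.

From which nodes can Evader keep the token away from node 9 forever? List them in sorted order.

A0 = {9}
A1: add {7} — 7 (Pursuer) has 7→9.
A2 = A1; e.g. 0 (Evader) can still go to 2. Fixed point.
Pursuer's attractor = {7, 9}; Evader avoids the target exactly from the complement.

0, 1, 2, 3, 4, 5, 6, 8, 10, 11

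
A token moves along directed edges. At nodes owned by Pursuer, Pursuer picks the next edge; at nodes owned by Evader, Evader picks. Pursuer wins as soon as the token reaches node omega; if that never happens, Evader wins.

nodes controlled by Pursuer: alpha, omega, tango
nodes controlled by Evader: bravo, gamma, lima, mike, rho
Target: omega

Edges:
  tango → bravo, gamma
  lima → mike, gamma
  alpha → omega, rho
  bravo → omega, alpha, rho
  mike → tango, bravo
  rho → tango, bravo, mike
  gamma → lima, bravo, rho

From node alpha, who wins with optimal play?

Pursuer

A0 = {omega}
A1: add {alpha} — alpha (Pursuer) has alpha→omega.
A2 = A1; e.g. tango (Pursuer) has no edge into A1. Fixed point.
alpha ∈ A1, so Pursuer can force the target.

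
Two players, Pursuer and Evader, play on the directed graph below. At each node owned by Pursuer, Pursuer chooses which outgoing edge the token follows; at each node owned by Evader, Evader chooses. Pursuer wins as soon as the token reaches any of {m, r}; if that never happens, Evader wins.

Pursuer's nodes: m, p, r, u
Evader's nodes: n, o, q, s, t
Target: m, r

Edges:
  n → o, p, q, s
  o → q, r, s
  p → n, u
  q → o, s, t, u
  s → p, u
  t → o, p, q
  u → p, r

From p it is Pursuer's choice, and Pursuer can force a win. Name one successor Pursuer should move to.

u

A0 = {m, r}
A1: add {u} — u (Pursuer) has u→r.
A2: add {p} — p (Pursuer) has p→u.
A3: add {s} — s (Evader): all of {p, u} already in.
A4 = A3; e.g. n (Evader) can still go to o. Fixed point.
From p, successor u is in the attractor (rank 1); the other successor n is not.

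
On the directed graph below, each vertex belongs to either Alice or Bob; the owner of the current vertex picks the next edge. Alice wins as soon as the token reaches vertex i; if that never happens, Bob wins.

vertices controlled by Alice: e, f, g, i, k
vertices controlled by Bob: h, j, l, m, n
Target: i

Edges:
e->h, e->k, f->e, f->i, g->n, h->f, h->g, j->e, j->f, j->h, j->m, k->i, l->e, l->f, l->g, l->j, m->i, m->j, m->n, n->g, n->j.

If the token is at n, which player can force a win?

Bob

A0 = {i}
A1: add {f, k} — f (Alice) has f→i; k (Alice) has k→i.
A2: add {e} — e (Alice) has e→k.
A3 = A2; e.g. g (Alice) has no edge into A2. Fixed point.
n never enters the attractor, so Bob can avoid the target forever.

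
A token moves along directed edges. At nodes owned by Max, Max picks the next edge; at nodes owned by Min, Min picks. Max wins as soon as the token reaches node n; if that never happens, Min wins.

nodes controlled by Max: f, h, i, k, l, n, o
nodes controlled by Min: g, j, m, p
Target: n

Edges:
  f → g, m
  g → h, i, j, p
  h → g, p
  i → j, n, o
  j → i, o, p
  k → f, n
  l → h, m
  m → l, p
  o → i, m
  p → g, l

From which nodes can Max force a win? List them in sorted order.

i, k, n, o

A0 = {n}
A1: add {i, k} — i (Max) has i→n; k (Max) has k→n.
A2: add {o} — o (Max) has o→i.
A3 = A2; e.g. f (Max) has no edge into A2. Fixed point.
Max's winning region = {i, k, n, o}.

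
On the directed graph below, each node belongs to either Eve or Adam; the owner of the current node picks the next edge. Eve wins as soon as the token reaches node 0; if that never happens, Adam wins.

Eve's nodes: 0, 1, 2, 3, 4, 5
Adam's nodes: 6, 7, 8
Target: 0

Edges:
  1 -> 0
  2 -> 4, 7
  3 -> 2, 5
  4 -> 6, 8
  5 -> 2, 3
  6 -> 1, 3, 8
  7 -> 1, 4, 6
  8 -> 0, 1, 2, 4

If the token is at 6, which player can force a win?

A0 = {0}
A1: add {1} — 1 (Eve) has 1→0.
A2 = A1; e.g. 2 (Eve) has no edge into A1. Fixed point.
6 never enters the attractor, so Adam can avoid the target forever.

Adam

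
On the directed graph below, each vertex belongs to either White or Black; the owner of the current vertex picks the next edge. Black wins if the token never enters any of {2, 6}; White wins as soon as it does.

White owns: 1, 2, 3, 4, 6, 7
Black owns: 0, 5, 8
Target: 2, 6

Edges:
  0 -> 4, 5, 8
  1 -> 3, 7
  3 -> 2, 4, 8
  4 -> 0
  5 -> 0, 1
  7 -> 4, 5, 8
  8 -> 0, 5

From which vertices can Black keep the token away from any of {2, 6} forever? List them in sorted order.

0, 4, 5, 7, 8

A0 = {2, 6}
A1: add {3} — 3 (White) has 3→2.
A2: add {1} — 1 (White) has 1→3.
A3 = A2; e.g. 0 (Black) can still go to 4. Fixed point.
White's attractor = {1, 2, 3, 6}; Black avoids the target exactly from the complement.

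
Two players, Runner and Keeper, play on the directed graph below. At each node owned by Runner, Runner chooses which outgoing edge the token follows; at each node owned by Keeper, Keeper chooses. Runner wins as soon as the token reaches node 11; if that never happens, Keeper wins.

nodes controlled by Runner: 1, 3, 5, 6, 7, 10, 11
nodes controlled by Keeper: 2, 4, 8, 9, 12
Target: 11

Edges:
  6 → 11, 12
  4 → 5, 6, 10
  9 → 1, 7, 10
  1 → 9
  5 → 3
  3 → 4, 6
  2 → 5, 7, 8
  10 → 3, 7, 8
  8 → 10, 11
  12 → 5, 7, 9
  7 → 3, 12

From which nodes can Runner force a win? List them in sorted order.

2, 3, 4, 5, 6, 7, 8, 10, 11

A0 = {11}
A1: add {6} — 6 (Runner) has 6→11.
A2: add {3} — 3 (Runner) has 3→6.
A3: add {5, 7, 10} — 5 (Runner) has 5→3; 7 (Runner) has 7→3; 10 (Runner) has 10→3.
A4: add {4, 8} — 4 (Keeper): all of {5, 6, 10} already in; 8 (Keeper): all of {10, 11} already in.
A5: add {2} — 2 (Keeper): all of {5, 7, 8} already in.
A6 = A5; e.g. 1 (Runner) has no edge into A5. Fixed point.
Runner's winning region = {2, 3, 4, 5, 6, 7, 8, 10, 11}.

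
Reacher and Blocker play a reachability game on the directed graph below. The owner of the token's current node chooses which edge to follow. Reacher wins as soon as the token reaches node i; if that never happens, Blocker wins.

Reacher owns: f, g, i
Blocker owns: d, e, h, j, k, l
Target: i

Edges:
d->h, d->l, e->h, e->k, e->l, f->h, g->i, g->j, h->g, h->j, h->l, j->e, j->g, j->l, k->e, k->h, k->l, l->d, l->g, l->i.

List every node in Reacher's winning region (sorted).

g, i

A0 = {i}
A1: add {g} — g (Reacher) has g→i.
A2 = A1; e.g. d (Blocker) can still go to h. Fixed point.
Reacher's winning region = {g, i}.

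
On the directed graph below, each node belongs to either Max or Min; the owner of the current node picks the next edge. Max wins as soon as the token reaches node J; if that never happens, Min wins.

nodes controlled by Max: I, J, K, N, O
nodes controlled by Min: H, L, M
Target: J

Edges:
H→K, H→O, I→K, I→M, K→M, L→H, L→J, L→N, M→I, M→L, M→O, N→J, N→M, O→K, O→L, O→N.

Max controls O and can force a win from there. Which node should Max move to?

N

A0 = {J}
A1: add {N} — N (Max) has N→J.
A2: add {O} — O (Max) has O→N.
A3 = A2; e.g. H (Min) can still go to K. Fixed point.
From O, successor N is in the attractor (rank 1); the other successors K, L are not.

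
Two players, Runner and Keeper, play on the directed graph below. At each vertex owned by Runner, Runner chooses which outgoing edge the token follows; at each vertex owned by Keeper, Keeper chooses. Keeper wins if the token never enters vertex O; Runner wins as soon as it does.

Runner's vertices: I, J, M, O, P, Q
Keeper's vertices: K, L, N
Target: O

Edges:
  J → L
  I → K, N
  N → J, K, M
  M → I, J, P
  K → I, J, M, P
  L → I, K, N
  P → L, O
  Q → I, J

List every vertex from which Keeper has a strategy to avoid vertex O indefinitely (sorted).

I, J, K, L, N, Q

A0 = {O}
A1: add {P} — P (Runner) has P→O.
A2: add {M} — M (Runner) has M→P.
A3 = A2; e.g. I (Runner) has no edge into A2. Fixed point.
Runner's attractor = {M, O, P}; Keeper avoids the target exactly from the complement.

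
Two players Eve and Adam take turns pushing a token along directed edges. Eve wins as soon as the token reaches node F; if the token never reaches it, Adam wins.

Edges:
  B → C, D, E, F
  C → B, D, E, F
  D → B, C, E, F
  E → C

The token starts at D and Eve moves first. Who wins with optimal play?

Eve

Track states (vertex, player-to-move).
A0 = {(F,Eve), (F,Adam)}
A1: add {(B,Eve), (C,Eve), (D,Eve)}.
(D,Eve) ∈ A1 ⇒ Eve forces the target.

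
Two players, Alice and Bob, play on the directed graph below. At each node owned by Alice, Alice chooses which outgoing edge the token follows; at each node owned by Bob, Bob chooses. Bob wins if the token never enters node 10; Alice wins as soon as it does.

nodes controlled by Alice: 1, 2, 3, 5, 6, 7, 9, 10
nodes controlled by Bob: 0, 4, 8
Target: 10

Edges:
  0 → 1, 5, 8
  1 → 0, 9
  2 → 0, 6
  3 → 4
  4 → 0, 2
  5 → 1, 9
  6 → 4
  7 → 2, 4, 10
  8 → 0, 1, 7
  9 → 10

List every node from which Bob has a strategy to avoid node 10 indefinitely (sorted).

A0 = {10}
A1: add {7, 9} — 7 (Alice) has 7→10; 9 (Alice) has 9→10.
A2: add {1, 5} — 1 (Alice) has 1→9; 5 (Alice) has 5→9.
A3 = A2; e.g. 0 (Bob) can still go to 8. Fixed point.
Alice's attractor = {1, 5, 7, 9, 10}; Bob avoids the target exactly from the complement.

0, 2, 3, 4, 6, 8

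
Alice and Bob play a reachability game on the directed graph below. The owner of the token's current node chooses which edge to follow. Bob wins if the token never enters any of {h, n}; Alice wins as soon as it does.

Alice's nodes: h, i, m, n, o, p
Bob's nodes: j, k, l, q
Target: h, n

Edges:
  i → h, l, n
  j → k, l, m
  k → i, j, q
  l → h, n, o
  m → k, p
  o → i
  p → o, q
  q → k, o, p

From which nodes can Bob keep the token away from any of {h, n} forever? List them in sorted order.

j, k, q

A0 = {h, n}
A1: add {i} — i (Alice) has i→h.
A2: add {o} — o (Alice) has o→i.
A3: add {l, p} — l (Bob): all of {h, n, o} already in; p (Alice) has p→o.
A4: add {m} — m (Alice) has m→p.
A5 = A4; e.g. j (Bob) can still go to k. Fixed point.
Alice's attractor = {h, i, l, m, n, o, p}; Bob avoids the target exactly from the complement.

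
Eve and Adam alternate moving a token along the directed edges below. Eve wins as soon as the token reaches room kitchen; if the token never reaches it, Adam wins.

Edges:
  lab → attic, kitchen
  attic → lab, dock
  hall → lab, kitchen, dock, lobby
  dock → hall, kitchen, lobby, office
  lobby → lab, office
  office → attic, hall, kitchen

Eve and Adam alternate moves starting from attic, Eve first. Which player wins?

Adam

Track states (vertex, player-to-move).
A0 = {(kitchen,Eve), (kitchen,Adam)}
A1: add {(lab,Eve), (hall,Eve), (dock,Eve), (office,Eve)}.
A2: add {(attic,Adam), (lobby,Adam)}.
A3 = A2; e.g. (lab,Adam) stays out. (attic,Eve) never enters ⇒ Adam avoids the target.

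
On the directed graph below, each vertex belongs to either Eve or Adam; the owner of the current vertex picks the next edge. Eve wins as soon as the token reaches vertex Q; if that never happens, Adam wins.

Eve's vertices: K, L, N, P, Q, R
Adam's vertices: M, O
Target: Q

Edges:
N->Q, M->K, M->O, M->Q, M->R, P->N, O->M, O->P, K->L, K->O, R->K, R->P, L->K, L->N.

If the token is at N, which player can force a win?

A0 = {Q}
A1: add {N} — N (Eve) has N→Q.
N ∈ A1, so Eve can force the target.

Eve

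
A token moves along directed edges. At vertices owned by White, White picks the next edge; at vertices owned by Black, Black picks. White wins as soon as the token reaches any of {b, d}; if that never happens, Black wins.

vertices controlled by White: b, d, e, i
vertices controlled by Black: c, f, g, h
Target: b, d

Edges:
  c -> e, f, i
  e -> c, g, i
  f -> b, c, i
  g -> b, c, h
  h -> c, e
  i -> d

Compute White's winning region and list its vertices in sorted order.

b, d, e, i

A0 = {b, d}
A1: add {i} — i (White) has i→d.
A2: add {e} — e (White) has e→i.
A3 = A2; e.g. c (Black) can still go to f. Fixed point.
White's winning region = {b, d, e, i}.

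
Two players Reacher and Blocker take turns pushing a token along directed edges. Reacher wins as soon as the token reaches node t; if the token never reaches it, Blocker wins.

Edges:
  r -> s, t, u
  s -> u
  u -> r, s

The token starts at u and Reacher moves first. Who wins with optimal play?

Track states (vertex, player-to-move).
A0 = {(t,Reacher), (t,Blocker)}
A1: add {(r,Reacher)}.
A2 = A1; e.g. (r,Blocker) stays out. (u,Reacher) never enters ⇒ Blocker avoids the target.

Blocker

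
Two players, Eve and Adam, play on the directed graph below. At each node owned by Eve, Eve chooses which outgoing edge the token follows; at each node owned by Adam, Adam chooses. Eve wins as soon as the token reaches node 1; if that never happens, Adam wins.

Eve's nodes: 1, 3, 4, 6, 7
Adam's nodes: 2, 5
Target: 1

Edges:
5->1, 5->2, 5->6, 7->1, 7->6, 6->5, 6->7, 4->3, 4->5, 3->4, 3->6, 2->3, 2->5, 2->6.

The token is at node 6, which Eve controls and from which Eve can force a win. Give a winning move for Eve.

A0 = {1}
A1: add {7} — 7 (Eve) has 7→1.
A2: add {6} — 6 (Eve) has 6→7.
A3: add {3} — 3 (Eve) has 3→6.
A4: add {4} — 4 (Eve) has 4→3.
A5 = A4; e.g. 2 (Adam) can still go to 5. Fixed point.
From 6, successor 7 is in the attractor (rank 1); the other successor 5 is not.

7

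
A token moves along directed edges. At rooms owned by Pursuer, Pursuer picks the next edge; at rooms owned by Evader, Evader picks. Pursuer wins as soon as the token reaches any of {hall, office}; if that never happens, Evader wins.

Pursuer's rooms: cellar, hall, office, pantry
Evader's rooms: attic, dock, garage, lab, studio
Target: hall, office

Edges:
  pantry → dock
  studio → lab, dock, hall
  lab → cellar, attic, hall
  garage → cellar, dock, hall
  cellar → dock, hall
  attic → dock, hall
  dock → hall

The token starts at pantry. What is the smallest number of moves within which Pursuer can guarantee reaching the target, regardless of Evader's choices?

A0 = {hall, office}
A1: add {cellar, dock} — cellar (Pursuer) has cellar→hall; dock (Evader): all of {hall} already in.
A2: add {attic, garage, pantry} — pantry (Pursuer) has pantry→dock; garage (Evader): all of {cellar, dock, hall} already in; attic (Evader): all of {dock, hall} already in.
pantry enters the attractor at level 2, so Pursuer can force the target in 2 moves from there.

2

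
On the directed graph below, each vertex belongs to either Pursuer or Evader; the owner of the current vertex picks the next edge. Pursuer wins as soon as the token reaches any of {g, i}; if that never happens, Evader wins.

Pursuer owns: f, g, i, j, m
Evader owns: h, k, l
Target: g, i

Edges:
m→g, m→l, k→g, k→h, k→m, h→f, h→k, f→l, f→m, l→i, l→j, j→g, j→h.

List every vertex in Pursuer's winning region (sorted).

A0 = {g, i}
A1: add {j, m} — j (Pursuer) has j→g; m (Pursuer) has m→g.
A2: add {f, l} — f (Pursuer) has f→m; l (Evader): all of {i, j} already in.
A3 = A2; e.g. h (Evader) can still go to k. Fixed point.
Pursuer's winning region = {f, g, i, j, l, m}.

f, g, i, j, l, m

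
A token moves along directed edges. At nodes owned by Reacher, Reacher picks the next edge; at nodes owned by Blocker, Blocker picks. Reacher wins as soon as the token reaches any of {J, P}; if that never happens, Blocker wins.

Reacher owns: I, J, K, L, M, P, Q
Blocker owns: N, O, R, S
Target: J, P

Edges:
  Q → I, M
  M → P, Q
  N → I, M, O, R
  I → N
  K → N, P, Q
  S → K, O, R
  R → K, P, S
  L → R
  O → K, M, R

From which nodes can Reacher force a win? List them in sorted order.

J, K, M, P, Q

A0 = {J, P}
A1: add {K, M} — K (Reacher) has K→P; M (Reacher) has M→P.
A2: add {Q} — Q (Reacher) has Q→M.
A3 = A2; e.g. I (Reacher) has no edge into A2. Fixed point.
Reacher's winning region = {J, K, M, P, Q}.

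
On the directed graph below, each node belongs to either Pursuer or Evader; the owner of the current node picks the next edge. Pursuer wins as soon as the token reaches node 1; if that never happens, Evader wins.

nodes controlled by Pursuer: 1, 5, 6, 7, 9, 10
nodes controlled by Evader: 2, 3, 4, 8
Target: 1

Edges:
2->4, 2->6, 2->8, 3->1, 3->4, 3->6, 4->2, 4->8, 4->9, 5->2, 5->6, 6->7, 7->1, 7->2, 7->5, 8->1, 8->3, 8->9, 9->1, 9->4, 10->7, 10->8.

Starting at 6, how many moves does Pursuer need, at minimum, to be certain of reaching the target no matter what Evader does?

2

A0 = {1}
A1: add {7, 9} — 7 (Pursuer) has 7→1; 9 (Pursuer) has 9→1.
A2: add {6, 10} — 6 (Pursuer) has 6→7; 10 (Pursuer) has 10→7.
6 enters the attractor at level 2, so Pursuer can force the target in 2 moves from there.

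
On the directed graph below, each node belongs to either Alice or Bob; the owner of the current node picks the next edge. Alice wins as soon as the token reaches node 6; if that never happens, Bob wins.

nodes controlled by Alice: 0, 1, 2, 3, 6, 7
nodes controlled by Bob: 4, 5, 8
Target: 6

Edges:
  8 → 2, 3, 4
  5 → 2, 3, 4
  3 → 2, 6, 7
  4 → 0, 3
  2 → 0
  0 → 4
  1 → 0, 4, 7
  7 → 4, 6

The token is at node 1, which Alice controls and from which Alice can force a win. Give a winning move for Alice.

A0 = {6}
A1: add {3, 7} — 3 (Alice) has 3→6; 7 (Alice) has 7→6.
A2: add {1} — 1 (Alice) has 1→7.
A3 = A2; e.g. 0 (Alice) has no edge into A2. Fixed point.
From 1, successor 7 is in the attractor (rank 1); the other successors 0, 4 are not.

7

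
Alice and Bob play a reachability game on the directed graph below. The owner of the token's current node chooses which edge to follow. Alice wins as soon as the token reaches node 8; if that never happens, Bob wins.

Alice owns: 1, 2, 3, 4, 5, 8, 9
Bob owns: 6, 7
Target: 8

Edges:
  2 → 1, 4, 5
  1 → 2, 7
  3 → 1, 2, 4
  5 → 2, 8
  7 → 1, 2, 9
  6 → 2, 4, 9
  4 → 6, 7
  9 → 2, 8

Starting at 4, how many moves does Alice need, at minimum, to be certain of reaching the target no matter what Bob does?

A0 = {8}
A1: add {5, 9} — 5 (Alice) has 5→8; 9 (Alice) has 9→8.
A2: add {2} — 2 (Alice) has 2→5.
A3: add {1, 3} — 1 (Alice) has 1→2; 3 (Alice) has 3→2.
A4: add {7} — 7 (Bob): all of {1, 2, 9} already in.
A5: add {4} — 4 (Alice) has 4→7.
4 enters the attractor at level 5, so Alice can force the target in 5 moves from there.

5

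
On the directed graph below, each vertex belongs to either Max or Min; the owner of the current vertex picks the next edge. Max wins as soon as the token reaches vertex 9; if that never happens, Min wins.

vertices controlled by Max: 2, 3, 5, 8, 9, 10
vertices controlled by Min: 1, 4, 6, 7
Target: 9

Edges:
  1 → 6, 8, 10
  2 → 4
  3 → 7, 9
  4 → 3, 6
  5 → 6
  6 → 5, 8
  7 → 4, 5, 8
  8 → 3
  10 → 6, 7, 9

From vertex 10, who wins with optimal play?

Max

A0 = {9}
A1: add {3, 10} — 3 (Max) has 3→9; 10 (Max) has 10→9.
10 ∈ A1, so Max can force the target.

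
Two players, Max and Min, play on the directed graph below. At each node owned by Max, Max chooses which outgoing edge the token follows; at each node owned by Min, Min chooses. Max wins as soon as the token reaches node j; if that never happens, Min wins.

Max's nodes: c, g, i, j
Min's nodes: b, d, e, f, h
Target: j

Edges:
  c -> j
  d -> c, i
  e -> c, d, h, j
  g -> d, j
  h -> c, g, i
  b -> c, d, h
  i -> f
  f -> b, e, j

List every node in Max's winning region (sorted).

A0 = {j}
A1: add {c, g} — c (Max) has c→j; g (Max) has g→j.
A2 = A1; e.g. b (Min) can still go to d. Fixed point.
Max's winning region = {c, g, j}.

c, g, j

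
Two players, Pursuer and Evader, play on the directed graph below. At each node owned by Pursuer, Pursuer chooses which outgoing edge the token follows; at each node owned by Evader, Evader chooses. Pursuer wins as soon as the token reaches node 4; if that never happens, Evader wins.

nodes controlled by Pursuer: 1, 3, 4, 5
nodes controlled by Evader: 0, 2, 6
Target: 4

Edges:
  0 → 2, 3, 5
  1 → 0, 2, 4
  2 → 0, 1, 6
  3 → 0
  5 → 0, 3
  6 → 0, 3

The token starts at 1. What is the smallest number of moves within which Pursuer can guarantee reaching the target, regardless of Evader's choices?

1

A0 = {4}
A1: add {1} — 1 (Pursuer) has 1→4.
A2 = A1; e.g. 0 (Evader) can still go to 2. Fixed point.
1 enters the attractor at level 1, so Pursuer can force the target in 1 move from there.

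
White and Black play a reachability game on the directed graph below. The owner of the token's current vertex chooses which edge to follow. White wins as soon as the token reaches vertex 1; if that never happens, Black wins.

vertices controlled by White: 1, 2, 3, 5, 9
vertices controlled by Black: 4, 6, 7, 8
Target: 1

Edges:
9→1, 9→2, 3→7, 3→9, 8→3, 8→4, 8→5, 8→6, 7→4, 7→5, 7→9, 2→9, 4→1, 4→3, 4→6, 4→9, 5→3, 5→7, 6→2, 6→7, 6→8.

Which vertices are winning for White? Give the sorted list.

A0 = {1}
A1: add {9} — 9 (White) has 9→1.
A2: add {2, 3} — 2 (White) has 2→9; 3 (White) has 3→9.
A3: add {5} — 5 (White) has 5→3.
A4 = A3; e.g. 4 (Black) can still go to 6. Fixed point.
White's winning region = {1, 2, 3, 5, 9}.

1, 2, 3, 5, 9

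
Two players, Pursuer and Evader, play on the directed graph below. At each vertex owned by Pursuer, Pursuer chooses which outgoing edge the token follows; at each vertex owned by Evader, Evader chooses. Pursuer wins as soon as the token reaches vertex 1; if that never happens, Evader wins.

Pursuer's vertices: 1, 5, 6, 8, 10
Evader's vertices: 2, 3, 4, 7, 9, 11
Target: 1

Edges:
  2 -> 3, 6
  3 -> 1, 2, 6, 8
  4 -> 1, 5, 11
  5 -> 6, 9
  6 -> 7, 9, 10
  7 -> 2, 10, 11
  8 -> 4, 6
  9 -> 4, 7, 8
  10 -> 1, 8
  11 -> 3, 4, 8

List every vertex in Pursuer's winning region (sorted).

1, 5, 6, 8, 10

A0 = {1}
A1: add {10} — 10 (Pursuer) has 10→1.
A2: add {6} — 6 (Pursuer) has 6→10.
A3: add {5, 8} — 5 (Pursuer) has 5→6; 8 (Pursuer) has 8→6.
A4 = A3; e.g. 2 (Evader) can still go to 3. Fixed point.
Pursuer's winning region = {1, 5, 6, 8, 10}.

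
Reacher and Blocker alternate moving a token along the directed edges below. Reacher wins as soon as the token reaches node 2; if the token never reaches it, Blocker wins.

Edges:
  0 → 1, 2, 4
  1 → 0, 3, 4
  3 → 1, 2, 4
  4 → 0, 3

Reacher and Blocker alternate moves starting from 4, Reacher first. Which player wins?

Track states (vertex, player-to-move).
A0 = {(2,Reacher), (2,Blocker)}
A1: add {(0,Reacher), (3,Reacher)}.
A2: add {(4,Blocker)}.
A3: add {(1,Reacher)}.
A4 = A3; e.g. (0,Blocker) stays out. (4,Reacher) never enters ⇒ Blocker avoids the target.

Blocker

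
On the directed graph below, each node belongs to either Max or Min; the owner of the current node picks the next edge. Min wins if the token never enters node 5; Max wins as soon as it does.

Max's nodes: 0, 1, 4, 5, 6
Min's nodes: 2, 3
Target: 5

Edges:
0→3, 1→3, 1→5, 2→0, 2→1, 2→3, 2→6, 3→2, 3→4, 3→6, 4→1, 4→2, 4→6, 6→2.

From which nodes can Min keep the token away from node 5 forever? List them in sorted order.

A0 = {5}
A1: add {1} — 1 (Max) has 1→5.
A2: add {4} — 4 (Max) has 4→1.
A3 = A2; e.g. 0 (Max) has no edge into A2. Fixed point.
Max's attractor = {1, 4, 5}; Min avoids the target exactly from the complement.

0, 2, 3, 6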